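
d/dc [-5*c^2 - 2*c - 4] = -10*c - 2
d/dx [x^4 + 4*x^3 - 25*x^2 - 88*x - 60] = 4*x^3 + 12*x^2 - 50*x - 88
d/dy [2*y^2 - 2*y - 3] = 4*y - 2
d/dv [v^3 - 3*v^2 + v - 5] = 3*v^2 - 6*v + 1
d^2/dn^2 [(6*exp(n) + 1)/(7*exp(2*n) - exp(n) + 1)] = (294*exp(4*n) + 238*exp(3*n) - 273*exp(2*n) - 21*exp(n) + 7)*exp(n)/(343*exp(6*n) - 147*exp(5*n) + 168*exp(4*n) - 43*exp(3*n) + 24*exp(2*n) - 3*exp(n) + 1)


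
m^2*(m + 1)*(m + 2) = m^4 + 3*m^3 + 2*m^2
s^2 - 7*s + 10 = (s - 5)*(s - 2)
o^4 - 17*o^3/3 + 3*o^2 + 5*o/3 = o*(o - 5)*(o - 1)*(o + 1/3)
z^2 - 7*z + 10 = (z - 5)*(z - 2)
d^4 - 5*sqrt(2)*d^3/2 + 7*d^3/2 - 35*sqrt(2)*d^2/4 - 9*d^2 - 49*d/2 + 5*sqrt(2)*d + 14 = (d - 1/2)*(d + 4)*(d - 7*sqrt(2)/2)*(d + sqrt(2))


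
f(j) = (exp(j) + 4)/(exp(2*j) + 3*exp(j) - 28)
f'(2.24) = -0.24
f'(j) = (exp(j) + 4)*(-2*exp(2*j) - 3*exp(j))/(exp(2*j) + 3*exp(j) - 28)^2 + exp(j)/(exp(2*j) + 3*exp(j) - 28) = (-(exp(j) + 4)*(2*exp(j) + 3) + exp(2*j) + 3*exp(j) - 28)*exp(j)/(exp(2*j) + 3*exp(j) - 28)^2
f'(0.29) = -0.14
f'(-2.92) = -0.00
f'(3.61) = -0.03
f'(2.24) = -0.24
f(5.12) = 0.01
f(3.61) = 0.03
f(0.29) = -0.24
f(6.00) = 0.00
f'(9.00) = 0.00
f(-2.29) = -0.15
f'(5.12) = -0.01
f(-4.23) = -0.14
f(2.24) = 0.15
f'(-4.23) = -0.00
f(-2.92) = -0.15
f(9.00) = 0.00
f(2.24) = 0.15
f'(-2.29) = -0.01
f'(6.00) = 0.00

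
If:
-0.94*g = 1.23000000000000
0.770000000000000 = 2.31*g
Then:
No Solution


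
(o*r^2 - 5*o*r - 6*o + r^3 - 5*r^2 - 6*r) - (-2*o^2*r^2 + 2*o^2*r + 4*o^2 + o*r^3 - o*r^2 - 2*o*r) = 2*o^2*r^2 - 2*o^2*r - 4*o^2 - o*r^3 + 2*o*r^2 - 3*o*r - 6*o + r^3 - 5*r^2 - 6*r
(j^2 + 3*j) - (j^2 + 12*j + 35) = -9*j - 35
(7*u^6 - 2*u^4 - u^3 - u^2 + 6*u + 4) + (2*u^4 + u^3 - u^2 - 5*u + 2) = 7*u^6 - 2*u^2 + u + 6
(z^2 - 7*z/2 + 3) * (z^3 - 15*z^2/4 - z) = z^5 - 29*z^4/4 + 121*z^3/8 - 31*z^2/4 - 3*z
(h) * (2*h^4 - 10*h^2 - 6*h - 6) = 2*h^5 - 10*h^3 - 6*h^2 - 6*h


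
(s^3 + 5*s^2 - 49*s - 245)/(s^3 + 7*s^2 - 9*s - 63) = (s^2 - 2*s - 35)/(s^2 - 9)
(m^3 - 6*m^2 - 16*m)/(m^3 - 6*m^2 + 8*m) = (m^2 - 6*m - 16)/(m^2 - 6*m + 8)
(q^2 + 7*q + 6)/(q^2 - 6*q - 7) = (q + 6)/(q - 7)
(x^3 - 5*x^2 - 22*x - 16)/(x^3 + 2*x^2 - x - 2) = (x - 8)/(x - 1)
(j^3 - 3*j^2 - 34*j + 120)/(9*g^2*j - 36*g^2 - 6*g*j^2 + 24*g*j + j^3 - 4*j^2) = (j^2 + j - 30)/(9*g^2 - 6*g*j + j^2)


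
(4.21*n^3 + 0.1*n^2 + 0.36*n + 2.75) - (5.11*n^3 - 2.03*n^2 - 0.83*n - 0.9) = -0.9*n^3 + 2.13*n^2 + 1.19*n + 3.65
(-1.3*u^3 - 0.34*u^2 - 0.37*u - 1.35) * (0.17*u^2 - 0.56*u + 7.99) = -0.221*u^5 + 0.6702*u^4 - 10.2595*u^3 - 2.7389*u^2 - 2.2003*u - 10.7865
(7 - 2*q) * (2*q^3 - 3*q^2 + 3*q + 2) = -4*q^4 + 20*q^3 - 27*q^2 + 17*q + 14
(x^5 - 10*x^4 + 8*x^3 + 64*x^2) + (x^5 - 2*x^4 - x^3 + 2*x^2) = 2*x^5 - 12*x^4 + 7*x^3 + 66*x^2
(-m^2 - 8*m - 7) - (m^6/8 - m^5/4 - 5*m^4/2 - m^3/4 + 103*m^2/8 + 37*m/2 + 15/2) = -m^6/8 + m^5/4 + 5*m^4/2 + m^3/4 - 111*m^2/8 - 53*m/2 - 29/2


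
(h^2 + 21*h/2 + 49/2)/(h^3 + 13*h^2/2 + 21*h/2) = (h + 7)/(h*(h + 3))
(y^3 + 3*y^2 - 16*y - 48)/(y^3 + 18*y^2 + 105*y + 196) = (y^2 - y - 12)/(y^2 + 14*y + 49)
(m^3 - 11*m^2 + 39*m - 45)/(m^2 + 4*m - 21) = (m^2 - 8*m + 15)/(m + 7)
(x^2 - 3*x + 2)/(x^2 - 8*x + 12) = (x - 1)/(x - 6)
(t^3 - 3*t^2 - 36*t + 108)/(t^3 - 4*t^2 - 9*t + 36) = (t^2 - 36)/(t^2 - t - 12)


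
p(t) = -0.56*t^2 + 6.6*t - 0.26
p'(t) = 6.6 - 1.12*t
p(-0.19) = -1.53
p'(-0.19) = 6.81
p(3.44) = 15.82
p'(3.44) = 2.75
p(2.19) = 11.51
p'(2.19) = 4.15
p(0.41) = 2.35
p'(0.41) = 6.14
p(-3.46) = -29.80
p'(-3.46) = 10.48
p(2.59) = 13.08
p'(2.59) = 3.70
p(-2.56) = -20.83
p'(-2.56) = 9.47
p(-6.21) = -62.84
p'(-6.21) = 13.56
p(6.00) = 19.18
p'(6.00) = -0.12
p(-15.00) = -225.26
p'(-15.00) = 23.40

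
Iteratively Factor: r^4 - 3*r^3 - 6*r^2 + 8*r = (r)*(r^3 - 3*r^2 - 6*r + 8) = r*(r - 1)*(r^2 - 2*r - 8) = r*(r - 4)*(r - 1)*(r + 2)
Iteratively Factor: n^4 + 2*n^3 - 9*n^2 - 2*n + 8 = (n - 1)*(n^3 + 3*n^2 - 6*n - 8) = (n - 1)*(n + 1)*(n^2 + 2*n - 8) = (n - 2)*(n - 1)*(n + 1)*(n + 4)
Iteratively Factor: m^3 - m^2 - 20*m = (m + 4)*(m^2 - 5*m) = m*(m + 4)*(m - 5)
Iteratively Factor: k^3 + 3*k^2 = (k)*(k^2 + 3*k) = k^2*(k + 3)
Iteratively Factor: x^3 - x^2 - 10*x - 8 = (x - 4)*(x^2 + 3*x + 2) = (x - 4)*(x + 1)*(x + 2)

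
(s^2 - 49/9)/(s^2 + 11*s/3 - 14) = (s + 7/3)/(s + 6)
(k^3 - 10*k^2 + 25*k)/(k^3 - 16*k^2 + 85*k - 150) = k/(k - 6)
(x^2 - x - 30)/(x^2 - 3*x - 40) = (x - 6)/(x - 8)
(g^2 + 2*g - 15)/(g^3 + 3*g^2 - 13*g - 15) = 1/(g + 1)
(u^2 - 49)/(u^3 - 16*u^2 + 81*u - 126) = (u + 7)/(u^2 - 9*u + 18)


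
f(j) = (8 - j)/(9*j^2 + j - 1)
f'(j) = (8 - j)*(-18*j - 1)/(9*j^2 + j - 1)^2 - 1/(9*j^2 + j - 1) = (-9*j^2 - j + (j - 8)*(18*j + 1) + 1)/(9*j^2 + j - 1)^2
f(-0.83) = 2.02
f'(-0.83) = 6.22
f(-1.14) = 0.96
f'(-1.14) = 1.85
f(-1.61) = 0.46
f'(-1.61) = 0.58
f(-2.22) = 0.25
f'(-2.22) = 0.21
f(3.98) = 0.03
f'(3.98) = -0.02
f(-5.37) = 0.05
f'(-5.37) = 0.02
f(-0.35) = -33.74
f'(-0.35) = 726.50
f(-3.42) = 0.11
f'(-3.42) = 0.06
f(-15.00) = 0.01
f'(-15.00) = 0.00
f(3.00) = 0.06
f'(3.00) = -0.05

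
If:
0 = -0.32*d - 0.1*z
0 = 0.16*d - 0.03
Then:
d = 0.19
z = -0.60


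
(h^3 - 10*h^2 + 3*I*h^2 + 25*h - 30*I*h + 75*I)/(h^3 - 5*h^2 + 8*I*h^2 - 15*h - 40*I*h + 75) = (h - 5)/(h + 5*I)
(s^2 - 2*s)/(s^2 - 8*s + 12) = s/(s - 6)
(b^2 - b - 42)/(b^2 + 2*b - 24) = (b - 7)/(b - 4)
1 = 1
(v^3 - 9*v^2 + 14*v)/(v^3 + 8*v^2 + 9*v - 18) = v*(v^2 - 9*v + 14)/(v^3 + 8*v^2 + 9*v - 18)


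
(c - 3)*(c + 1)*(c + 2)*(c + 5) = c^4 + 5*c^3 - 7*c^2 - 41*c - 30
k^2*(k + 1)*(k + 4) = k^4 + 5*k^3 + 4*k^2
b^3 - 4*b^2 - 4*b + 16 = (b - 4)*(b - 2)*(b + 2)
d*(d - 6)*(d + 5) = d^3 - d^2 - 30*d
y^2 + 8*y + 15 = (y + 3)*(y + 5)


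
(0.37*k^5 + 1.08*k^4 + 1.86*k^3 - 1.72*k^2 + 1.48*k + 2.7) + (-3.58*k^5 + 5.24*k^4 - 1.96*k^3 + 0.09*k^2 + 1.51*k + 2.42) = -3.21*k^5 + 6.32*k^4 - 0.0999999999999999*k^3 - 1.63*k^2 + 2.99*k + 5.12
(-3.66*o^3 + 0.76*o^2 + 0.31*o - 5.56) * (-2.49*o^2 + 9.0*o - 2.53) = 9.1134*o^5 - 34.8324*o^4 + 15.3279*o^3 + 14.7116*o^2 - 50.8243*o + 14.0668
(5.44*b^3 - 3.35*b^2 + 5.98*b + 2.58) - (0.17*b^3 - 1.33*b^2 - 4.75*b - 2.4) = 5.27*b^3 - 2.02*b^2 + 10.73*b + 4.98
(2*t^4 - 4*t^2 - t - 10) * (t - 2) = 2*t^5 - 4*t^4 - 4*t^3 + 7*t^2 - 8*t + 20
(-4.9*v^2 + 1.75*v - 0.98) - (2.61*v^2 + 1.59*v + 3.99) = -7.51*v^2 + 0.16*v - 4.97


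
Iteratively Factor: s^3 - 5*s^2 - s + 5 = (s - 5)*(s^2 - 1) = (s - 5)*(s - 1)*(s + 1)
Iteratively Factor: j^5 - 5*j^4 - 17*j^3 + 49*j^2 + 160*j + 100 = (j - 5)*(j^4 - 17*j^2 - 36*j - 20) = (j - 5)*(j + 2)*(j^3 - 2*j^2 - 13*j - 10) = (j - 5)*(j + 2)^2*(j^2 - 4*j - 5) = (j - 5)*(j + 1)*(j + 2)^2*(j - 5)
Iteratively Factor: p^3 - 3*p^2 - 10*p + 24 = (p - 2)*(p^2 - p - 12) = (p - 4)*(p - 2)*(p + 3)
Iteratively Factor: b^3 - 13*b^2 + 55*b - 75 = (b - 3)*(b^2 - 10*b + 25) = (b - 5)*(b - 3)*(b - 5)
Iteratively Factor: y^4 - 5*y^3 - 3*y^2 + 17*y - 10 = (y + 2)*(y^3 - 7*y^2 + 11*y - 5) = (y - 1)*(y + 2)*(y^2 - 6*y + 5) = (y - 1)^2*(y + 2)*(y - 5)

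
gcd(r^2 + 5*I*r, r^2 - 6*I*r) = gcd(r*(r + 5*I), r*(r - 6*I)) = r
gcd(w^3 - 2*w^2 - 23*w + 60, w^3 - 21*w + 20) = w^2 + w - 20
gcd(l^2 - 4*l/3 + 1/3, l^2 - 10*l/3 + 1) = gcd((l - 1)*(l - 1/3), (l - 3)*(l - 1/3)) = l - 1/3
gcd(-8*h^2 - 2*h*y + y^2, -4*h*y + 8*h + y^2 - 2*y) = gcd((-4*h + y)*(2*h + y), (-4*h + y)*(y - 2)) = -4*h + y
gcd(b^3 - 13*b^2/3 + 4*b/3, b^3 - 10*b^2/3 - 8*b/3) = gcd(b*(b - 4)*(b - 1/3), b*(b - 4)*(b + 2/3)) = b^2 - 4*b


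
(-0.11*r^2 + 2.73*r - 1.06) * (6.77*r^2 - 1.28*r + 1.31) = -0.7447*r^4 + 18.6229*r^3 - 10.8147*r^2 + 4.9331*r - 1.3886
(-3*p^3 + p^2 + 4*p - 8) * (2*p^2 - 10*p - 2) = -6*p^5 + 32*p^4 + 4*p^3 - 58*p^2 + 72*p + 16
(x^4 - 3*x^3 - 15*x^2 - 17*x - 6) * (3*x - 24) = 3*x^5 - 33*x^4 + 27*x^3 + 309*x^2 + 390*x + 144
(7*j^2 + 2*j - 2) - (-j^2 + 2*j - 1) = 8*j^2 - 1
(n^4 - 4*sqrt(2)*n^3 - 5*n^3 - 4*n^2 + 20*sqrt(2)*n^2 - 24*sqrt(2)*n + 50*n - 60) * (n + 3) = n^5 - 4*sqrt(2)*n^4 - 2*n^4 - 19*n^3 + 8*sqrt(2)*n^3 + 38*n^2 + 36*sqrt(2)*n^2 - 72*sqrt(2)*n + 90*n - 180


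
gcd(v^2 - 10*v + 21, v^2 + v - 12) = v - 3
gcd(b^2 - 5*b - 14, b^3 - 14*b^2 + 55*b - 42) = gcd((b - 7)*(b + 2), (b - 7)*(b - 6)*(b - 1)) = b - 7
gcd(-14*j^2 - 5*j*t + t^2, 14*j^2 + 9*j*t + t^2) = 2*j + t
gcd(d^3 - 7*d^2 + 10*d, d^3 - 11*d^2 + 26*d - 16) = d - 2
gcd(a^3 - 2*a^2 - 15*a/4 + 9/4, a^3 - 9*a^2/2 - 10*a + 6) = a - 1/2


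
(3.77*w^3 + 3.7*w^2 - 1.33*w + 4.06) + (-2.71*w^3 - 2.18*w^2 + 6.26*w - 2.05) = 1.06*w^3 + 1.52*w^2 + 4.93*w + 2.01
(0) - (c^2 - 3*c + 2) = -c^2 + 3*c - 2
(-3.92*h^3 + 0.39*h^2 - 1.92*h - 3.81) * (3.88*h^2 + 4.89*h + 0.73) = -15.2096*h^5 - 17.6556*h^4 - 8.4041*h^3 - 23.8869*h^2 - 20.0325*h - 2.7813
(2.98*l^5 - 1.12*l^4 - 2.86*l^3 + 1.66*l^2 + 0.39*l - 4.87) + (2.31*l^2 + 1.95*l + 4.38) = 2.98*l^5 - 1.12*l^4 - 2.86*l^3 + 3.97*l^2 + 2.34*l - 0.49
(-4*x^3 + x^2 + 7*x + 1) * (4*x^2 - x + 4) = -16*x^5 + 8*x^4 + 11*x^3 + x^2 + 27*x + 4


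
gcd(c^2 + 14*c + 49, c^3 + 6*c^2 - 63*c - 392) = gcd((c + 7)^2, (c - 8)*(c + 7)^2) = c^2 + 14*c + 49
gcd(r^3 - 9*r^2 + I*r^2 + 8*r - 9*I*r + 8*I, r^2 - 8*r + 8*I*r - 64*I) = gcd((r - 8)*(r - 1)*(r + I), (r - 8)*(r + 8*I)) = r - 8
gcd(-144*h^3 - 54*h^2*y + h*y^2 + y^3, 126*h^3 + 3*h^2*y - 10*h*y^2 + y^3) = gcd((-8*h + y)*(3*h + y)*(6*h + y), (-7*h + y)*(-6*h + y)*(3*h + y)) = 3*h + y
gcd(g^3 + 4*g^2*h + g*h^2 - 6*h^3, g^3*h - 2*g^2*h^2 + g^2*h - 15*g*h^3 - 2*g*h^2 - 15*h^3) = g + 3*h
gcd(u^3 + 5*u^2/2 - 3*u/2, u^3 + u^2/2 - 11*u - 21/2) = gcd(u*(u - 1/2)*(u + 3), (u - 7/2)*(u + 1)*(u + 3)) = u + 3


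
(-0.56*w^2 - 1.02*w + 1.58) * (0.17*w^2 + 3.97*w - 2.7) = -0.0952*w^4 - 2.3966*w^3 - 2.2688*w^2 + 9.0266*w - 4.266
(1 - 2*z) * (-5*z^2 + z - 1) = 10*z^3 - 7*z^2 + 3*z - 1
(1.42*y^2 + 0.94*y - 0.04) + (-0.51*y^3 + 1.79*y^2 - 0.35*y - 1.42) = -0.51*y^3 + 3.21*y^2 + 0.59*y - 1.46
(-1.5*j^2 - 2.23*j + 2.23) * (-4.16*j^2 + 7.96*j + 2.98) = 6.24*j^4 - 2.6632*j^3 - 31.4976*j^2 + 11.1054*j + 6.6454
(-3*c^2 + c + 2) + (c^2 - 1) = -2*c^2 + c + 1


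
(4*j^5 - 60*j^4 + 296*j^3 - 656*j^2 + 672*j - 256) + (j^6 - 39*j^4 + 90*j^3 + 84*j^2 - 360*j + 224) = j^6 + 4*j^5 - 99*j^4 + 386*j^3 - 572*j^2 + 312*j - 32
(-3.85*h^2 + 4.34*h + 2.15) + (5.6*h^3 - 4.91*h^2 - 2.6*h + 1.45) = 5.6*h^3 - 8.76*h^2 + 1.74*h + 3.6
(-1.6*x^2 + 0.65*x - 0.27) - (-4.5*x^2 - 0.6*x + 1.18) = 2.9*x^2 + 1.25*x - 1.45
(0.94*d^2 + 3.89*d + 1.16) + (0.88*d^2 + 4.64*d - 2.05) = 1.82*d^2 + 8.53*d - 0.89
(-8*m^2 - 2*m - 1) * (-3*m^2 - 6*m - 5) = 24*m^4 + 54*m^3 + 55*m^2 + 16*m + 5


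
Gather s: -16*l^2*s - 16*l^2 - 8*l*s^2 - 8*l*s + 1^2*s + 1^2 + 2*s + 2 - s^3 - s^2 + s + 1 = -16*l^2 - s^3 + s^2*(-8*l - 1) + s*(-16*l^2 - 8*l + 4) + 4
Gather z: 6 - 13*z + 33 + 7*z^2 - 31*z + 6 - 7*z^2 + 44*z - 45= 0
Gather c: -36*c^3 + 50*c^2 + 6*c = -36*c^3 + 50*c^2 + 6*c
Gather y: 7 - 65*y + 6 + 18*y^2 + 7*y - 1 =18*y^2 - 58*y + 12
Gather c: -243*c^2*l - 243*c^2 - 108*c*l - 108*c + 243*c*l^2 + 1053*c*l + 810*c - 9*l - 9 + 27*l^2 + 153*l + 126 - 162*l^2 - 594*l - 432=c^2*(-243*l - 243) + c*(243*l^2 + 945*l + 702) - 135*l^2 - 450*l - 315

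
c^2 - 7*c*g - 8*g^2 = (c - 8*g)*(c + g)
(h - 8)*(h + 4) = h^2 - 4*h - 32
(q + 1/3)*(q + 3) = q^2 + 10*q/3 + 1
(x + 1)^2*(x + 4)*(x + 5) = x^4 + 11*x^3 + 39*x^2 + 49*x + 20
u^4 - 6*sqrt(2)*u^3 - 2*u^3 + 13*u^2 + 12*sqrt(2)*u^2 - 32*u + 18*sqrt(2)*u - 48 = (u - 3)*(u + 1)*(u - 4*sqrt(2))*(u - 2*sqrt(2))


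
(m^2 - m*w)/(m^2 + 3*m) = (m - w)/(m + 3)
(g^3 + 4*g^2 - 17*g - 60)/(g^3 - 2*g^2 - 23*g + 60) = (g + 3)/(g - 3)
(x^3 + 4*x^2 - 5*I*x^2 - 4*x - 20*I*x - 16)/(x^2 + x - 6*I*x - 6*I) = (x^3 + x^2*(4 - 5*I) + x*(-4 - 20*I) - 16)/(x^2 + x*(1 - 6*I) - 6*I)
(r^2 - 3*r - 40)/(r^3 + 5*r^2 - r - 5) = (r - 8)/(r^2 - 1)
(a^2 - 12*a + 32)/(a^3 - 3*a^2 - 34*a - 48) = (a - 4)/(a^2 + 5*a + 6)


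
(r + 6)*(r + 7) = r^2 + 13*r + 42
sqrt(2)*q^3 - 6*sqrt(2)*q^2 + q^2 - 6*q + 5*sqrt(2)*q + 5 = (q - 5)*(q - 1)*(sqrt(2)*q + 1)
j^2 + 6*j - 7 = (j - 1)*(j + 7)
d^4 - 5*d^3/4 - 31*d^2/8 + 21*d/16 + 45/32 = (d - 5/2)*(d - 3/4)*(d + 1/2)*(d + 3/2)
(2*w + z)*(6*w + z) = 12*w^2 + 8*w*z + z^2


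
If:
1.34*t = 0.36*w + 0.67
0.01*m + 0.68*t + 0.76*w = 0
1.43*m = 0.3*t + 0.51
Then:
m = 0.44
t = 0.40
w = -0.37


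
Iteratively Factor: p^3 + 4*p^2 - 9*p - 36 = (p + 4)*(p^2 - 9) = (p - 3)*(p + 4)*(p + 3)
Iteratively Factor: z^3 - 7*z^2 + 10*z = (z - 2)*(z^2 - 5*z) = z*(z - 2)*(z - 5)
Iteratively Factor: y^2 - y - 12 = (y - 4)*(y + 3)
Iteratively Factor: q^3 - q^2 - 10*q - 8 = (q + 1)*(q^2 - 2*q - 8) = (q - 4)*(q + 1)*(q + 2)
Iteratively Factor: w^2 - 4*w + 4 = (w - 2)*(w - 2)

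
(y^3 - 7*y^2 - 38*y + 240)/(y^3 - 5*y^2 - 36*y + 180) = (y - 8)/(y - 6)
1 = 1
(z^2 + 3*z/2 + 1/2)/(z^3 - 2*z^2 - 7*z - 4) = (z + 1/2)/(z^2 - 3*z - 4)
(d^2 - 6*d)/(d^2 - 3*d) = (d - 6)/(d - 3)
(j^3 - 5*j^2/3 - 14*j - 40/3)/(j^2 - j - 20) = (3*j^2 + 10*j + 8)/(3*(j + 4))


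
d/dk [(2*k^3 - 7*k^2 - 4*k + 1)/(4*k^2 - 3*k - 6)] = (8*k^4 - 12*k^3 + k^2 + 76*k + 27)/(16*k^4 - 24*k^3 - 39*k^2 + 36*k + 36)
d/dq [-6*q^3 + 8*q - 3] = 8 - 18*q^2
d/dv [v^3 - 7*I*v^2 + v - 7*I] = 3*v^2 - 14*I*v + 1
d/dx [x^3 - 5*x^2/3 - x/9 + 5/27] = 3*x^2 - 10*x/3 - 1/9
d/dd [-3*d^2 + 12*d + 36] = 12 - 6*d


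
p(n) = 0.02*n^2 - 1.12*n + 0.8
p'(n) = 0.04*n - 1.12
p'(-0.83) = -1.15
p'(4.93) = -0.92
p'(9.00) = -0.76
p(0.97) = -0.27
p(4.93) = -4.24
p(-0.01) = 0.81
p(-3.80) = 5.34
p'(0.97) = -1.08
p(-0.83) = 1.74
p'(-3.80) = -1.27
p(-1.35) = 2.35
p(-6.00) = 8.24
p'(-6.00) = -1.36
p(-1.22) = 2.20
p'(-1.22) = -1.17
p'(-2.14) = -1.21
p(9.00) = -7.66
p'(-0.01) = -1.12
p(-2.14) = 3.29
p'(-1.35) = -1.17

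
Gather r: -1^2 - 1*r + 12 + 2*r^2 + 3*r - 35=2*r^2 + 2*r - 24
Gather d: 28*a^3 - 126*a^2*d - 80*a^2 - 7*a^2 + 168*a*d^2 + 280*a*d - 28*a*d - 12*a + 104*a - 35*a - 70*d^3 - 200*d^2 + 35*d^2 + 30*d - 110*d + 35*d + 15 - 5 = 28*a^3 - 87*a^2 + 57*a - 70*d^3 + d^2*(168*a - 165) + d*(-126*a^2 + 252*a - 45) + 10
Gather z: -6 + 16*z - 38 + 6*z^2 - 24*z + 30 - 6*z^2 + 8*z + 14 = 0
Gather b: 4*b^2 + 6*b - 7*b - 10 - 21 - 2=4*b^2 - b - 33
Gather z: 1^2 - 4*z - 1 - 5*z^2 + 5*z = -5*z^2 + z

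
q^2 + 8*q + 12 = (q + 2)*(q + 6)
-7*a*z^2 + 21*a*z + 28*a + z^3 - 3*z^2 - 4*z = (-7*a + z)*(z - 4)*(z + 1)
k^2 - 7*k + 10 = (k - 5)*(k - 2)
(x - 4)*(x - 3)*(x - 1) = x^3 - 8*x^2 + 19*x - 12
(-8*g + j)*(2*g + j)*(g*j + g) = -16*g^3*j - 16*g^3 - 6*g^2*j^2 - 6*g^2*j + g*j^3 + g*j^2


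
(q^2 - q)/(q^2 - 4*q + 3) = q/(q - 3)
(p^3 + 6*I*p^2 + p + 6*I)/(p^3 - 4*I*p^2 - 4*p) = (p^3 + 6*I*p^2 + p + 6*I)/(p*(p^2 - 4*I*p - 4))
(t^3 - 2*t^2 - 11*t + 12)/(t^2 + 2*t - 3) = t - 4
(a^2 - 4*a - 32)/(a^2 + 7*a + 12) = (a - 8)/(a + 3)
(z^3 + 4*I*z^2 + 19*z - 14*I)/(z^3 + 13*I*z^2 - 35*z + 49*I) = (z - 2*I)/(z + 7*I)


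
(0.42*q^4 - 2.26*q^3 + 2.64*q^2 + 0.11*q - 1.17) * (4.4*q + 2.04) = 1.848*q^5 - 9.0872*q^4 + 7.0056*q^3 + 5.8696*q^2 - 4.9236*q - 2.3868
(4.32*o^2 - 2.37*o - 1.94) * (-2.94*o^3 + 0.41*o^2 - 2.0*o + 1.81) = -12.7008*o^5 + 8.739*o^4 - 3.9081*o^3 + 11.7638*o^2 - 0.409700000000001*o - 3.5114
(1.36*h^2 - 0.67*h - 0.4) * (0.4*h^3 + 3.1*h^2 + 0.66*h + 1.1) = 0.544*h^5 + 3.948*h^4 - 1.3394*h^3 - 0.1862*h^2 - 1.001*h - 0.44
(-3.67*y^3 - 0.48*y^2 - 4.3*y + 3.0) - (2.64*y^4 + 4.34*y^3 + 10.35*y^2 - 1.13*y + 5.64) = -2.64*y^4 - 8.01*y^3 - 10.83*y^2 - 3.17*y - 2.64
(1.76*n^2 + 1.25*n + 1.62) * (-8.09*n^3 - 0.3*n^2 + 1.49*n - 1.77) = -14.2384*n^5 - 10.6405*n^4 - 10.8584*n^3 - 1.7387*n^2 + 0.2013*n - 2.8674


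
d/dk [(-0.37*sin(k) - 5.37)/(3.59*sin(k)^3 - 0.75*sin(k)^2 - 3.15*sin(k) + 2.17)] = (2.6566*sin(k)^3 + 57.5574*sin(k)^2 - 8.055*sin(k) - 17.7184)*cos(k)/(12.8881*sin(k)^6 - 5.385*sin(k)^5 - 22.0545*sin(k)^4 + 20.3056*sin(k)^3 + 6.6675*sin(k)^2 - 13.671*sin(k) + 4.7089)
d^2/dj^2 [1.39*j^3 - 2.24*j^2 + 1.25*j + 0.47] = 8.34*j - 4.48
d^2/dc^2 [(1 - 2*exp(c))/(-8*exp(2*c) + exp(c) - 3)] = (128*exp(4*c) - 240*exp(3*c) - 264*exp(2*c) + 101*exp(c) + 15)*exp(c)/(512*exp(6*c) - 192*exp(5*c) + 600*exp(4*c) - 145*exp(3*c) + 225*exp(2*c) - 27*exp(c) + 27)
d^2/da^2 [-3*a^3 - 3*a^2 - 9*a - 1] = -18*a - 6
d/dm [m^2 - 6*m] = 2*m - 6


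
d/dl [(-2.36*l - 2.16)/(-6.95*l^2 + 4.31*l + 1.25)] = (-16.402*l^2 - 30.024*l + 6.3596)/(48.3025*l^4 - 59.909*l^3 + 1.2011*l^2 + 10.775*l + 1.5625)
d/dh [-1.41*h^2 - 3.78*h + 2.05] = -2.82*h - 3.78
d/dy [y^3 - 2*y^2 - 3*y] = 3*y^2 - 4*y - 3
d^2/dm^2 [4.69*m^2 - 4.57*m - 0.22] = 9.38000000000000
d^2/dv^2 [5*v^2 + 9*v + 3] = 10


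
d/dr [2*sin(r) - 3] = 2*cos(r)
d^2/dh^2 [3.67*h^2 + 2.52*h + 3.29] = 7.34000000000000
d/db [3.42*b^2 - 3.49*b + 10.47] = 6.84*b - 3.49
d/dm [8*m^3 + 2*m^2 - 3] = 4*m*(6*m + 1)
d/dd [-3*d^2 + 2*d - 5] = 2 - 6*d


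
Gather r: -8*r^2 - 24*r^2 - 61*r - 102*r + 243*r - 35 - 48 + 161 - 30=-32*r^2 + 80*r + 48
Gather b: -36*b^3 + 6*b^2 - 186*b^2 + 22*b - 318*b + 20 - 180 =-36*b^3 - 180*b^2 - 296*b - 160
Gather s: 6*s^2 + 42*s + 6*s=6*s^2 + 48*s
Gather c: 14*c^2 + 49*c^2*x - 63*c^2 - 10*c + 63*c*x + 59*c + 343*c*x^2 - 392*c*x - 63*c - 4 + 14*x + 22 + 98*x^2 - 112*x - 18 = c^2*(49*x - 49) + c*(343*x^2 - 329*x - 14) + 98*x^2 - 98*x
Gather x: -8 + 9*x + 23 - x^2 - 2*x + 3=-x^2 + 7*x + 18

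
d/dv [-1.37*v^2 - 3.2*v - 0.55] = -2.74*v - 3.2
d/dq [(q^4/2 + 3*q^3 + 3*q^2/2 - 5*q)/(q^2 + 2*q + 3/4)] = 4*(4*q^5 + 24*q^4 + 54*q^3 + 59*q^2 + 9*q - 15)/(16*q^4 + 64*q^3 + 88*q^2 + 48*q + 9)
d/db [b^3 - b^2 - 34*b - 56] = 3*b^2 - 2*b - 34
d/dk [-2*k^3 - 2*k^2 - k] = -6*k^2 - 4*k - 1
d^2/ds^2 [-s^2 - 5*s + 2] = -2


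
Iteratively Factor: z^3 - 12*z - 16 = (z - 4)*(z^2 + 4*z + 4) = (z - 4)*(z + 2)*(z + 2)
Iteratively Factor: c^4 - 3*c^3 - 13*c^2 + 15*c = (c - 5)*(c^3 + 2*c^2 - 3*c) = (c - 5)*(c + 3)*(c^2 - c) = c*(c - 5)*(c + 3)*(c - 1)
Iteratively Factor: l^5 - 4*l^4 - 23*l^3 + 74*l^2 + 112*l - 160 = (l - 1)*(l^4 - 3*l^3 - 26*l^2 + 48*l + 160) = (l - 1)*(l + 4)*(l^3 - 7*l^2 + 2*l + 40) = (l - 4)*(l - 1)*(l + 4)*(l^2 - 3*l - 10) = (l - 4)*(l - 1)*(l + 2)*(l + 4)*(l - 5)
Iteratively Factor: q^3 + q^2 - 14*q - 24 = (q + 3)*(q^2 - 2*q - 8) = (q - 4)*(q + 3)*(q + 2)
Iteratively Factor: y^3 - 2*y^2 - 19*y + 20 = (y + 4)*(y^2 - 6*y + 5) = (y - 5)*(y + 4)*(y - 1)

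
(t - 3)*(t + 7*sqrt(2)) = t^2 - 3*t + 7*sqrt(2)*t - 21*sqrt(2)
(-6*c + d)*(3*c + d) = -18*c^2 - 3*c*d + d^2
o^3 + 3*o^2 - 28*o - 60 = (o - 5)*(o + 2)*(o + 6)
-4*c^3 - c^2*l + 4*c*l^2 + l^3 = (-c + l)*(c + l)*(4*c + l)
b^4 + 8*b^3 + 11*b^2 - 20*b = b*(b - 1)*(b + 4)*(b + 5)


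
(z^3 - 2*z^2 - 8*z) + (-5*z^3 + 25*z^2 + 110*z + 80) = -4*z^3 + 23*z^2 + 102*z + 80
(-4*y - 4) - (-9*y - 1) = 5*y - 3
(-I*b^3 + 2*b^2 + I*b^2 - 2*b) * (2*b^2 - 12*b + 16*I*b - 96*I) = -2*I*b^5 + 20*b^4 + 14*I*b^4 - 140*b^3 + 20*I*b^3 + 120*b^2 - 224*I*b^2 + 192*I*b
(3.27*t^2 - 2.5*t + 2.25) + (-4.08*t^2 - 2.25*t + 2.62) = -0.81*t^2 - 4.75*t + 4.87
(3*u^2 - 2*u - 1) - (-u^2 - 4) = 4*u^2 - 2*u + 3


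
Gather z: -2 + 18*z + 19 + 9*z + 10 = 27*z + 27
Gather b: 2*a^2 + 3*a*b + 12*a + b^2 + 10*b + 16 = 2*a^2 + 12*a + b^2 + b*(3*a + 10) + 16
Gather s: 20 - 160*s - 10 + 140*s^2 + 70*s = 140*s^2 - 90*s + 10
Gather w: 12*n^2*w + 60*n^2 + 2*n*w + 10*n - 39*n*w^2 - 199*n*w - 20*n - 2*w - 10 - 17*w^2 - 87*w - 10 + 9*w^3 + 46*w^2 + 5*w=60*n^2 - 10*n + 9*w^3 + w^2*(29 - 39*n) + w*(12*n^2 - 197*n - 84) - 20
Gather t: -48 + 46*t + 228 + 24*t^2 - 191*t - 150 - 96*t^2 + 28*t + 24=-72*t^2 - 117*t + 54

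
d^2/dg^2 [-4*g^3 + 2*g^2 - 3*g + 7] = 4 - 24*g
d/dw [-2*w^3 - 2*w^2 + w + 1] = -6*w^2 - 4*w + 1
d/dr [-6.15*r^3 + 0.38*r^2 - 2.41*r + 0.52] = -18.45*r^2 + 0.76*r - 2.41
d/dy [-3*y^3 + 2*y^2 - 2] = y*(4 - 9*y)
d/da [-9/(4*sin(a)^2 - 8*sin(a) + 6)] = 18*(sin(a) - 1)*cos(a)/(-4*sin(a) - cos(2*a) + 4)^2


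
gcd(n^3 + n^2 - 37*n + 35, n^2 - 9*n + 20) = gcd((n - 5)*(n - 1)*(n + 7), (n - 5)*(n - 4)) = n - 5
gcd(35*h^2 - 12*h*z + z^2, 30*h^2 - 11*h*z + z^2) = -5*h + z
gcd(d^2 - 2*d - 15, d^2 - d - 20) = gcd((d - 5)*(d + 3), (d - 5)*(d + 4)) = d - 5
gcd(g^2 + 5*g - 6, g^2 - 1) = g - 1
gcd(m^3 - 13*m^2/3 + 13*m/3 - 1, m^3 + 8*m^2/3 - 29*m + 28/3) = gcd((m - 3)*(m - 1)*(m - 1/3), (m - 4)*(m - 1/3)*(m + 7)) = m - 1/3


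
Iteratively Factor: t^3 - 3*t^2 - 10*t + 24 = (t - 4)*(t^2 + t - 6) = (t - 4)*(t + 3)*(t - 2)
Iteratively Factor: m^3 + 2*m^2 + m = (m + 1)*(m^2 + m) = m*(m + 1)*(m + 1)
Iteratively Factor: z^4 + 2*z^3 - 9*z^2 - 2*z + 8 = (z + 4)*(z^3 - 2*z^2 - z + 2) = (z - 2)*(z + 4)*(z^2 - 1) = (z - 2)*(z + 1)*(z + 4)*(z - 1)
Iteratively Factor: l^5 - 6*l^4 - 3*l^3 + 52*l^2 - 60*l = (l - 2)*(l^4 - 4*l^3 - 11*l^2 + 30*l) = l*(l - 2)*(l^3 - 4*l^2 - 11*l + 30) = l*(l - 2)^2*(l^2 - 2*l - 15) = l*(l - 5)*(l - 2)^2*(l + 3)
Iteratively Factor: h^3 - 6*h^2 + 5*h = (h)*(h^2 - 6*h + 5) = h*(h - 1)*(h - 5)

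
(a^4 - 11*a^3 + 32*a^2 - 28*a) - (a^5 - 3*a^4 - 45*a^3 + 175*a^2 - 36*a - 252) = -a^5 + 4*a^4 + 34*a^3 - 143*a^2 + 8*a + 252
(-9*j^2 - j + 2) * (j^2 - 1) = -9*j^4 - j^3 + 11*j^2 + j - 2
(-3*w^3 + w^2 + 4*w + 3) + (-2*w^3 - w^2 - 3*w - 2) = -5*w^3 + w + 1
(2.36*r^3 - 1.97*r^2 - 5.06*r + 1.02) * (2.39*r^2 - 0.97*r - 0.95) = 5.6404*r^5 - 6.9975*r^4 - 12.4245*r^3 + 9.2175*r^2 + 3.8176*r - 0.969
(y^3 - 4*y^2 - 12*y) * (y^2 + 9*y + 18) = y^5 + 5*y^4 - 30*y^3 - 180*y^2 - 216*y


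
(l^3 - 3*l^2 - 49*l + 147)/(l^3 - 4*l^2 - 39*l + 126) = (l + 7)/(l + 6)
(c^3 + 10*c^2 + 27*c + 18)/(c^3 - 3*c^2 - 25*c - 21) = (c + 6)/(c - 7)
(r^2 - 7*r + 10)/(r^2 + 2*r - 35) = (r - 2)/(r + 7)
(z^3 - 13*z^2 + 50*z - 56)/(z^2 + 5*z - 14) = (z^2 - 11*z + 28)/(z + 7)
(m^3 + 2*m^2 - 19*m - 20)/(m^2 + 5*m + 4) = (m^2 + m - 20)/(m + 4)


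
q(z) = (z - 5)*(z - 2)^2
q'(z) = (z - 5)*(2*z - 4) + (z - 2)^2 = 3*(z - 4)*(z - 2)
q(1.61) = -0.52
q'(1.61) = 2.80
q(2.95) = -1.85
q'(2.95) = -2.99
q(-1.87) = -102.89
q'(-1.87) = 68.15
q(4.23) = -3.83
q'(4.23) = 1.54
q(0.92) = -4.76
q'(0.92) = 9.98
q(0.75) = -6.64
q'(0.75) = 12.19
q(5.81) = 11.76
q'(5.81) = 20.69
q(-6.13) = -735.66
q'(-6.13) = 247.07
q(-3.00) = -200.00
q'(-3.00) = 105.00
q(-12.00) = -3332.00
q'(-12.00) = 672.00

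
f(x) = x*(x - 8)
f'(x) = 2*x - 8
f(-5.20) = 68.64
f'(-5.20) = -18.40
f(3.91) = -15.99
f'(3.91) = -0.18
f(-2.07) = 20.84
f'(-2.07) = -12.14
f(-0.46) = 3.89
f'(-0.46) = -8.92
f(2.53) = -13.84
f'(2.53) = -2.94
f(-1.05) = 9.50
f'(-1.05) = -10.10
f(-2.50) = 26.25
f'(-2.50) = -13.00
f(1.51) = -9.80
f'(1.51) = -4.98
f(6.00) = -12.00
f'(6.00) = 4.00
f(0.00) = 0.00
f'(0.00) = -8.00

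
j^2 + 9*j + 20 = (j + 4)*(j + 5)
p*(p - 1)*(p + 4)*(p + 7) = p^4 + 10*p^3 + 17*p^2 - 28*p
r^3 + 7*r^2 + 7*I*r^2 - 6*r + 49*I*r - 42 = (r + 7)*(r + I)*(r + 6*I)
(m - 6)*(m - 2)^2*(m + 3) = m^4 - 7*m^3 - 2*m^2 + 60*m - 72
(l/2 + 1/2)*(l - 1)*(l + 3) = l^3/2 + 3*l^2/2 - l/2 - 3/2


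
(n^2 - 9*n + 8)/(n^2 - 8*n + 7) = (n - 8)/(n - 7)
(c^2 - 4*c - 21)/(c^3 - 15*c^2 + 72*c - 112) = (c + 3)/(c^2 - 8*c + 16)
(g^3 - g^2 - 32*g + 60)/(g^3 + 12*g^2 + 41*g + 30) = (g^2 - 7*g + 10)/(g^2 + 6*g + 5)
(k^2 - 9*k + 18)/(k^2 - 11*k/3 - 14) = 3*(k - 3)/(3*k + 7)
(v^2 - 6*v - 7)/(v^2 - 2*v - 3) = (v - 7)/(v - 3)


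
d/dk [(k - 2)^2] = 2*k - 4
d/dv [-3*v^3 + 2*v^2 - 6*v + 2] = -9*v^2 + 4*v - 6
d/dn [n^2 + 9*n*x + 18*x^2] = 2*n + 9*x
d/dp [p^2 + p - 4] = 2*p + 1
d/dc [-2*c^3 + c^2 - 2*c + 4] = -6*c^2 + 2*c - 2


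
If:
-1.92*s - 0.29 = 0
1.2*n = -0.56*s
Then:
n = 0.07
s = -0.15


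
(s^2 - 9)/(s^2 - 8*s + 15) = (s + 3)/(s - 5)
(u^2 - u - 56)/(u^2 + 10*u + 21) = (u - 8)/(u + 3)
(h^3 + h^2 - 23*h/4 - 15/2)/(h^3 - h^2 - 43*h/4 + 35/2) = (2*h^2 + 7*h + 6)/(2*h^2 + 3*h - 14)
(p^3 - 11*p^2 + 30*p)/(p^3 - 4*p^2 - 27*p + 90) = p*(p - 5)/(p^2 + 2*p - 15)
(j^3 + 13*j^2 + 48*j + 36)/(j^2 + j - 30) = (j^2 + 7*j + 6)/(j - 5)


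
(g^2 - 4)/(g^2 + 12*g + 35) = (g^2 - 4)/(g^2 + 12*g + 35)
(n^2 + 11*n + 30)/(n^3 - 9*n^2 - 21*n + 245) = (n + 6)/(n^2 - 14*n + 49)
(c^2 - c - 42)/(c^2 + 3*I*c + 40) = (c^2 - c - 42)/(c^2 + 3*I*c + 40)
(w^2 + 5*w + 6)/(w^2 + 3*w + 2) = (w + 3)/(w + 1)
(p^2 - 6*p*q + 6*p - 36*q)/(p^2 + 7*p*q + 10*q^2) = (p^2 - 6*p*q + 6*p - 36*q)/(p^2 + 7*p*q + 10*q^2)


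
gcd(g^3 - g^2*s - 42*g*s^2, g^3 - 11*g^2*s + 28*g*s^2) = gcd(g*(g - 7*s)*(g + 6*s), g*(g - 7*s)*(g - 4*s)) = -g^2 + 7*g*s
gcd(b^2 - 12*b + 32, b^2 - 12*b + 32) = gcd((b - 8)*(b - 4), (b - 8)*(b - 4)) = b^2 - 12*b + 32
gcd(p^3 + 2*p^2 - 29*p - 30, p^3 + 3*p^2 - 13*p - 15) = p + 1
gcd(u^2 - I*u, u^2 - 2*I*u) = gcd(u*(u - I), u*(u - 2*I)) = u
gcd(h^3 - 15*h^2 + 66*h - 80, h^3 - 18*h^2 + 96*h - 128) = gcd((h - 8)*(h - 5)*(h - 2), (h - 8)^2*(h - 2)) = h^2 - 10*h + 16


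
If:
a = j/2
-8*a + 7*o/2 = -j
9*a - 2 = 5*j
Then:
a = -2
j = -4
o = -24/7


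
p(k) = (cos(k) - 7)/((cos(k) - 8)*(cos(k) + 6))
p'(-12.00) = 0.01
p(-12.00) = 0.13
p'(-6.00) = 0.01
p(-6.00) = 0.12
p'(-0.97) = -0.02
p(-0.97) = 0.13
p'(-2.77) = -0.01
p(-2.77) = 0.18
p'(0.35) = 0.01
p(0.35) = 0.12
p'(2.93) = 0.01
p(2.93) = 0.18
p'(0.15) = 0.00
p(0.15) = 0.12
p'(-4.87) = 0.03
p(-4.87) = 0.14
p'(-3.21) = 0.00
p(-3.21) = 0.18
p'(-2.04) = -0.03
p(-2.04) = 0.16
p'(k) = (cos(k) - 7)*sin(k)/((cos(k) - 8)*(cos(k) + 6)^2) - sin(k)/((cos(k) - 8)*(cos(k) + 6)) + (cos(k) - 7)*sin(k)/((cos(k) - 8)^2*(cos(k) + 6)) = (cos(k)^2 - 14*cos(k) + 62)*sin(k)/((cos(k) - 8)^2*(cos(k) + 6)^2)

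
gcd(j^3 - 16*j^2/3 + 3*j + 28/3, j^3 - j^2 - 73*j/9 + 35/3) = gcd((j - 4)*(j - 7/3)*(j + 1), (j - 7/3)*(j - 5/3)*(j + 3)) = j - 7/3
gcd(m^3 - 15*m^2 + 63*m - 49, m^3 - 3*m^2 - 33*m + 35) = m^2 - 8*m + 7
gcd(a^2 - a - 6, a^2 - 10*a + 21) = a - 3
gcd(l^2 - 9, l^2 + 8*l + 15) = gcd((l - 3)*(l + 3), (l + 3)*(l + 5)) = l + 3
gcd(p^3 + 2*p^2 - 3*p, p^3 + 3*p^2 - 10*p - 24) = 1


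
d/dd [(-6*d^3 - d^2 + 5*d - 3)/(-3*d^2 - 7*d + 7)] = 2*(9*d^4 + 42*d^3 - 52*d^2 - 16*d + 7)/(9*d^4 + 42*d^3 + 7*d^2 - 98*d + 49)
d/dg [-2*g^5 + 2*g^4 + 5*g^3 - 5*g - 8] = -10*g^4 + 8*g^3 + 15*g^2 - 5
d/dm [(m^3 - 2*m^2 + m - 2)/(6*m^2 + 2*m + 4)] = (3*m^4 + 2*m^3 + m^2 + 4*m + 4)/(2*(9*m^4 + 6*m^3 + 13*m^2 + 4*m + 4))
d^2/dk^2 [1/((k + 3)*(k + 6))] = 2*((k + 3)^2 + (k + 3)*(k + 6) + (k + 6)^2)/((k + 3)^3*(k + 6)^3)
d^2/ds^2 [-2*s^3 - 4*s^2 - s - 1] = -12*s - 8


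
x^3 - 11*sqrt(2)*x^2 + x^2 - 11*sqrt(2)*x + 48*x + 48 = (x + 1)*(x - 8*sqrt(2))*(x - 3*sqrt(2))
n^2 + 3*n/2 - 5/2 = (n - 1)*(n + 5/2)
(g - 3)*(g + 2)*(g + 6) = g^3 + 5*g^2 - 12*g - 36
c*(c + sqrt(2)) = c^2 + sqrt(2)*c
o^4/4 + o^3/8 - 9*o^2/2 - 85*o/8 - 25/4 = (o/2 + 1/2)*(o/2 + 1)*(o - 5)*(o + 5/2)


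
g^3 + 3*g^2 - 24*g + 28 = (g - 2)^2*(g + 7)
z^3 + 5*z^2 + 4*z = z*(z + 1)*(z + 4)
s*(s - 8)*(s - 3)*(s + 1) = s^4 - 10*s^3 + 13*s^2 + 24*s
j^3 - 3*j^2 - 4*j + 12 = (j - 3)*(j - 2)*(j + 2)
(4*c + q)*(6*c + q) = 24*c^2 + 10*c*q + q^2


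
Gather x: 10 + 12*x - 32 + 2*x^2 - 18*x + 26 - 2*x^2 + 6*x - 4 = 0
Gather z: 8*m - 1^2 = 8*m - 1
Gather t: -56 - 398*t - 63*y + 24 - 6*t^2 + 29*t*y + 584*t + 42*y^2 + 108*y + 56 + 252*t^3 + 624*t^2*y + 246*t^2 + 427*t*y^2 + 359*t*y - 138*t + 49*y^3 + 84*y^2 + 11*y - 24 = 252*t^3 + t^2*(624*y + 240) + t*(427*y^2 + 388*y + 48) + 49*y^3 + 126*y^2 + 56*y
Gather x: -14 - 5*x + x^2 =x^2 - 5*x - 14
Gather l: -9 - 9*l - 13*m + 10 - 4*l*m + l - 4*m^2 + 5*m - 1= l*(-4*m - 8) - 4*m^2 - 8*m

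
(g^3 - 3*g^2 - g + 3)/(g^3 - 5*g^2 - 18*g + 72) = (g^2 - 1)/(g^2 - 2*g - 24)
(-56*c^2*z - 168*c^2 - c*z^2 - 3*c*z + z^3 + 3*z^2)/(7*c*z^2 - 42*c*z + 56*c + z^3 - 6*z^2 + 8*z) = (-8*c*z - 24*c + z^2 + 3*z)/(z^2 - 6*z + 8)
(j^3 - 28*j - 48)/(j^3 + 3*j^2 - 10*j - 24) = (j - 6)/(j - 3)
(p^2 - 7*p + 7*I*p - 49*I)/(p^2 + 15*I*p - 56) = (p - 7)/(p + 8*I)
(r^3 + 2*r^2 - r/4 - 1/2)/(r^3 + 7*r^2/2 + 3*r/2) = (r^2 + 3*r/2 - 1)/(r*(r + 3))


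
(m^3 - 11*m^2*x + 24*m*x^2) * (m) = m^4 - 11*m^3*x + 24*m^2*x^2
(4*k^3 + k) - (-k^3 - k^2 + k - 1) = 5*k^3 + k^2 + 1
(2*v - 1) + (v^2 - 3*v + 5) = v^2 - v + 4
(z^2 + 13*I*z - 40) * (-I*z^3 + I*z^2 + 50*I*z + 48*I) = -I*z^5 + 13*z^4 + I*z^4 - 13*z^3 + 90*I*z^3 - 650*z^2 + 8*I*z^2 - 624*z - 2000*I*z - 1920*I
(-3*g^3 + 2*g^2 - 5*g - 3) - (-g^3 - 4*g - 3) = -2*g^3 + 2*g^2 - g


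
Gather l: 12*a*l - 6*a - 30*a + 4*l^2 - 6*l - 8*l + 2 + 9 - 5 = -36*a + 4*l^2 + l*(12*a - 14) + 6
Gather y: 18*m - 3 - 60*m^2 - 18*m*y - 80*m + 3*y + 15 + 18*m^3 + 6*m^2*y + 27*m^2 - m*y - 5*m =18*m^3 - 33*m^2 - 67*m + y*(6*m^2 - 19*m + 3) + 12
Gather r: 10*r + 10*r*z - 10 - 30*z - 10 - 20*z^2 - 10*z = r*(10*z + 10) - 20*z^2 - 40*z - 20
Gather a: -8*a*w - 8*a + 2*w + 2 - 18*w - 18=a*(-8*w - 8) - 16*w - 16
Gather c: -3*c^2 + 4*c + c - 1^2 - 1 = -3*c^2 + 5*c - 2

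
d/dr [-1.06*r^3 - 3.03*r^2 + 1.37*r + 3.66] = -3.18*r^2 - 6.06*r + 1.37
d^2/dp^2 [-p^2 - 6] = -2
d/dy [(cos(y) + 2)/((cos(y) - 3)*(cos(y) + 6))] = (cos(y)^2 + 4*cos(y) + 24)*sin(y)/((cos(y) - 3)^2*(cos(y) + 6)^2)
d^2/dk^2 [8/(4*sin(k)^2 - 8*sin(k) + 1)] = 64*(-16*sin(k) - 3*sin(3*k) + cos(2*k) - cos(4*k) + 15)/(4*sin(k)^2 - 8*sin(k) + 1)^3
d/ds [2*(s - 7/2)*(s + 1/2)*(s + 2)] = 6*s^2 - 4*s - 31/2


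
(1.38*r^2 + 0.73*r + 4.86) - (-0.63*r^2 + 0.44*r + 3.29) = 2.01*r^2 + 0.29*r + 1.57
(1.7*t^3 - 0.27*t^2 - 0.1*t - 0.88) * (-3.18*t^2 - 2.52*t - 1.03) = -5.406*t^5 - 3.4254*t^4 - 0.7526*t^3 + 3.3285*t^2 + 2.3206*t + 0.9064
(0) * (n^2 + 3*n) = 0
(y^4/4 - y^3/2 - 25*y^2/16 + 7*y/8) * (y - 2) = y^5/4 - y^4 - 9*y^3/16 + 4*y^2 - 7*y/4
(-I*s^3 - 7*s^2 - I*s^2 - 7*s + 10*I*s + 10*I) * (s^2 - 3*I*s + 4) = -I*s^5 - 10*s^4 - I*s^4 - 10*s^3 + 27*I*s^3 + 2*s^2 + 27*I*s^2 + 2*s + 40*I*s + 40*I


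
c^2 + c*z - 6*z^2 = (c - 2*z)*(c + 3*z)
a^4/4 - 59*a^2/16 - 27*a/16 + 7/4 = (a/4 + 1/4)*(a - 4)*(a - 1/2)*(a + 7/2)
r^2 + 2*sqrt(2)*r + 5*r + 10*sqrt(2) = (r + 5)*(r + 2*sqrt(2))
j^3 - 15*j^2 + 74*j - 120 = (j - 6)*(j - 5)*(j - 4)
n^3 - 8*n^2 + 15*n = n*(n - 5)*(n - 3)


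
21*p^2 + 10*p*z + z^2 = (3*p + z)*(7*p + z)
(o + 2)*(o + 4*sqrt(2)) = o^2 + 2*o + 4*sqrt(2)*o + 8*sqrt(2)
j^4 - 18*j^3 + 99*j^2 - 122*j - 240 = (j - 8)*(j - 6)*(j - 5)*(j + 1)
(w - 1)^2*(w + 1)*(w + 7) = w^4 + 6*w^3 - 8*w^2 - 6*w + 7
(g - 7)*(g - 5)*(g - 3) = g^3 - 15*g^2 + 71*g - 105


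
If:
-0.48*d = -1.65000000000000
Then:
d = 3.44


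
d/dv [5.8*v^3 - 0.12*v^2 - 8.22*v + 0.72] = 17.4*v^2 - 0.24*v - 8.22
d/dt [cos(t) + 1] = -sin(t)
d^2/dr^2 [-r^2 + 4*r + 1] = -2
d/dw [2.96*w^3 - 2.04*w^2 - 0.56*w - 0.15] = 8.88*w^2 - 4.08*w - 0.56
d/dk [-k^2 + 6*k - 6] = 6 - 2*k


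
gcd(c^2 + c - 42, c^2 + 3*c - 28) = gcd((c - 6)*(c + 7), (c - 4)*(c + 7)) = c + 7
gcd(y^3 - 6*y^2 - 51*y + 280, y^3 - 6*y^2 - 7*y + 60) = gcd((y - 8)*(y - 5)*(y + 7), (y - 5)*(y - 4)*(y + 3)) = y - 5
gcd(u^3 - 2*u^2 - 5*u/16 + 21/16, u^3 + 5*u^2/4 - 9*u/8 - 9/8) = u^2 - u/4 - 3/4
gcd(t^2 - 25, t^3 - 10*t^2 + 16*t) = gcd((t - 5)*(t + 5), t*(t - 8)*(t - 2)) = 1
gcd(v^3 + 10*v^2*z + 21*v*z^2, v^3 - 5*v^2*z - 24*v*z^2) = v^2 + 3*v*z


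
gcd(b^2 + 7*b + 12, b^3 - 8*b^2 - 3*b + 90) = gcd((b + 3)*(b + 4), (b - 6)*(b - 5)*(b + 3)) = b + 3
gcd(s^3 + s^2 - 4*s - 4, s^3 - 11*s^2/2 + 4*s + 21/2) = s + 1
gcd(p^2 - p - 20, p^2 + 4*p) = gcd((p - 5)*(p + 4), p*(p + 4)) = p + 4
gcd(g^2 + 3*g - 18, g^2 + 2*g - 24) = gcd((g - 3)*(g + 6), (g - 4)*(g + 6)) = g + 6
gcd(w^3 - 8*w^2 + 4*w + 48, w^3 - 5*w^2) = 1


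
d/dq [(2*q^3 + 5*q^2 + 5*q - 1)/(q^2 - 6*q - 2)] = (2*q^4 - 24*q^3 - 47*q^2 - 18*q - 16)/(q^4 - 12*q^3 + 32*q^2 + 24*q + 4)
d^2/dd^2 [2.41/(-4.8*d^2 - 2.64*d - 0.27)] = (111.0528*d^2 + 61.07904*d - 2.41*(9.6*d + 2.64)*(19.2*d + 5.28) + 6.24672)/(4.8*d^2 + 2.64*d + 0.27)^3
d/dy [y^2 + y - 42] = 2*y + 1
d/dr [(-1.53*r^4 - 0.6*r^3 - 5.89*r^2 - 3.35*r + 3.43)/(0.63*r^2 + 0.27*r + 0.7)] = (-1.9278*r^5 - 1.6173*r^4 - 4.608*r^3 - 0.7398*r^2 - 12.5678*r - 3.2711)/(0.3969*r^4 + 0.3402*r^3 + 0.9549*r^2 + 0.378*r + 0.49)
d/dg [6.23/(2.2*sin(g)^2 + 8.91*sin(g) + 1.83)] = -(27.412*sin(g) + 55.5093)*cos(g)/(2.2*sin(g)^2 + 8.91*sin(g) + 1.83)^2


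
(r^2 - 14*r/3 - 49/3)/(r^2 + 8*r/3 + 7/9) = 3*(r - 7)/(3*r + 1)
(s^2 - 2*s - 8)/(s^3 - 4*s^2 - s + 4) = (s + 2)/(s^2 - 1)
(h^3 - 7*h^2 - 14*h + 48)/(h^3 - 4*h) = (h^2 - 5*h - 24)/(h*(h + 2))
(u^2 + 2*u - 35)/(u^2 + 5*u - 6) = (u^2 + 2*u - 35)/(u^2 + 5*u - 6)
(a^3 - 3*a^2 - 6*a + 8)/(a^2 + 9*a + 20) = (a^3 - 3*a^2 - 6*a + 8)/(a^2 + 9*a + 20)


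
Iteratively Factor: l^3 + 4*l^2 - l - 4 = (l + 4)*(l^2 - 1) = (l - 1)*(l + 4)*(l + 1)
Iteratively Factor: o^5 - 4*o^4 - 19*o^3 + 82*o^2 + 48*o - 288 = (o - 3)*(o^4 - o^3 - 22*o^2 + 16*o + 96) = (o - 3)^2*(o^3 + 2*o^2 - 16*o - 32) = (o - 3)^2*(o + 4)*(o^2 - 2*o - 8) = (o - 3)^2*(o + 2)*(o + 4)*(o - 4)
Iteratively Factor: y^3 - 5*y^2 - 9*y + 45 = (y + 3)*(y^2 - 8*y + 15) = (y - 5)*(y + 3)*(y - 3)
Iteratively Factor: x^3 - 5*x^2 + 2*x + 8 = (x - 2)*(x^2 - 3*x - 4) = (x - 2)*(x + 1)*(x - 4)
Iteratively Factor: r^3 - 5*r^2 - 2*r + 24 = (r + 2)*(r^2 - 7*r + 12) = (r - 4)*(r + 2)*(r - 3)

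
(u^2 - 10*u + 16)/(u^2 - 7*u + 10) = (u - 8)/(u - 5)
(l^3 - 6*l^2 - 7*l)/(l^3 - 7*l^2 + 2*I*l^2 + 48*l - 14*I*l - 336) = l*(l + 1)/(l^2 + 2*I*l + 48)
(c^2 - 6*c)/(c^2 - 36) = c/(c + 6)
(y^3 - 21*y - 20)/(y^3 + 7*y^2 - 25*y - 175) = (y^2 + 5*y + 4)/(y^2 + 12*y + 35)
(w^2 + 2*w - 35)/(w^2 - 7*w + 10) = (w + 7)/(w - 2)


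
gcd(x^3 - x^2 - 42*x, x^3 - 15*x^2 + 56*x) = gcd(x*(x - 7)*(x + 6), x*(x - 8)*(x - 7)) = x^2 - 7*x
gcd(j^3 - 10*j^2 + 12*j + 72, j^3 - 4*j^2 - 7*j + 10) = j + 2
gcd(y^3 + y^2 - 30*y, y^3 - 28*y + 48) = y + 6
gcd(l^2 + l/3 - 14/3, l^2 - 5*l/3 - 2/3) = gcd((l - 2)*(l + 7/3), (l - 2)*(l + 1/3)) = l - 2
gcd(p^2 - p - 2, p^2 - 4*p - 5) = p + 1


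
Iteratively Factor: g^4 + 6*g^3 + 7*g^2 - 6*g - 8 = (g - 1)*(g^3 + 7*g^2 + 14*g + 8) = (g - 1)*(g + 2)*(g^2 + 5*g + 4) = (g - 1)*(g + 2)*(g + 4)*(g + 1)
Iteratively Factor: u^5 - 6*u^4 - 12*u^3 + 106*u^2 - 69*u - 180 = (u - 5)*(u^4 - u^3 - 17*u^2 + 21*u + 36) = (u - 5)*(u + 1)*(u^3 - 2*u^2 - 15*u + 36) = (u - 5)*(u + 1)*(u + 4)*(u^2 - 6*u + 9) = (u - 5)*(u - 3)*(u + 1)*(u + 4)*(u - 3)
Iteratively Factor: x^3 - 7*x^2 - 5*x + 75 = (x - 5)*(x^2 - 2*x - 15) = (x - 5)*(x + 3)*(x - 5)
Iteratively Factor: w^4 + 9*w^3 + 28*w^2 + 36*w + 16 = (w + 1)*(w^3 + 8*w^2 + 20*w + 16) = (w + 1)*(w + 2)*(w^2 + 6*w + 8) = (w + 1)*(w + 2)*(w + 4)*(w + 2)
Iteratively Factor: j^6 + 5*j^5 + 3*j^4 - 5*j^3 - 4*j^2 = (j + 4)*(j^5 + j^4 - j^3 - j^2) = j*(j + 4)*(j^4 + j^3 - j^2 - j) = j*(j + 1)*(j + 4)*(j^3 - j) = j*(j + 1)^2*(j + 4)*(j^2 - j) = j*(j - 1)*(j + 1)^2*(j + 4)*(j)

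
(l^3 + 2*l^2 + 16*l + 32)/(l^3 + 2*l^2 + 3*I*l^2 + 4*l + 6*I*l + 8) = (l - 4*I)/(l - I)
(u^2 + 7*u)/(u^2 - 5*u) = (u + 7)/(u - 5)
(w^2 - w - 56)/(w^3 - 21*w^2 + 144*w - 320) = (w + 7)/(w^2 - 13*w + 40)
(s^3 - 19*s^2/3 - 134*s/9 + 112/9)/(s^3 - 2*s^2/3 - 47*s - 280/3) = (s - 2/3)/(s + 5)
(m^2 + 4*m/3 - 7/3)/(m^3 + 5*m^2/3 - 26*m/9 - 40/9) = 3*(3*m^2 + 4*m - 7)/(9*m^3 + 15*m^2 - 26*m - 40)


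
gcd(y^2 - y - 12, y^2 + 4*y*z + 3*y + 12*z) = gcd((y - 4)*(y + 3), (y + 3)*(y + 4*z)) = y + 3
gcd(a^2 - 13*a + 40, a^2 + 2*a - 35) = a - 5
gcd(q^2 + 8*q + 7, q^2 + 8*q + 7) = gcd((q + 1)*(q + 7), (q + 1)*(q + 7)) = q^2 + 8*q + 7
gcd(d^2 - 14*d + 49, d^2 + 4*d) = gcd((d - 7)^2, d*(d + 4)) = 1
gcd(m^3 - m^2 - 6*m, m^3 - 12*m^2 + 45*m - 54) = m - 3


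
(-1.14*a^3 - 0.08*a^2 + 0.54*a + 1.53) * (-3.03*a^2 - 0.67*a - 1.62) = 3.4542*a^5 + 1.0062*a^4 + 0.2642*a^3 - 4.8681*a^2 - 1.8999*a - 2.4786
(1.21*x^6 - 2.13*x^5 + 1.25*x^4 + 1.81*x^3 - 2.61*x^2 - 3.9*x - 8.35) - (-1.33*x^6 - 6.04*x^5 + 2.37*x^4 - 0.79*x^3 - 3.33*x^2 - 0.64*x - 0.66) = 2.54*x^6 + 3.91*x^5 - 1.12*x^4 + 2.6*x^3 + 0.72*x^2 - 3.26*x - 7.69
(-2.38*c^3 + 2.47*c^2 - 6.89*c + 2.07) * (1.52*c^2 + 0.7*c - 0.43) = -3.6176*c^5 + 2.0884*c^4 - 7.7204*c^3 - 2.7387*c^2 + 4.4117*c - 0.8901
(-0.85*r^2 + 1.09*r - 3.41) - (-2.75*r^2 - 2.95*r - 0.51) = 1.9*r^2 + 4.04*r - 2.9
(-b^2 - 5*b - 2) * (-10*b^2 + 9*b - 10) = 10*b^4 + 41*b^3 - 15*b^2 + 32*b + 20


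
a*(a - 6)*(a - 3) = a^3 - 9*a^2 + 18*a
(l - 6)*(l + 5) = l^2 - l - 30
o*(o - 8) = o^2 - 8*o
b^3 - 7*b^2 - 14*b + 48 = (b - 8)*(b - 2)*(b + 3)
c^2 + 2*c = c*(c + 2)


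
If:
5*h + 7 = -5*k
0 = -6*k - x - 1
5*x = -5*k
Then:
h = -6/5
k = -1/5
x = 1/5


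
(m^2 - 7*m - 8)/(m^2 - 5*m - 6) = (m - 8)/(m - 6)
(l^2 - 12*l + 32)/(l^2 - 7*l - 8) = (l - 4)/(l + 1)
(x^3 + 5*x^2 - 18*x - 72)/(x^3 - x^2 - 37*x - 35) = (-x^3 - 5*x^2 + 18*x + 72)/(-x^3 + x^2 + 37*x + 35)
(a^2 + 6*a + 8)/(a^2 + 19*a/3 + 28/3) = 3*(a + 2)/(3*a + 7)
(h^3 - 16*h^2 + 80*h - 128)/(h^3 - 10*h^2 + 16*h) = (h^2 - 8*h + 16)/(h*(h - 2))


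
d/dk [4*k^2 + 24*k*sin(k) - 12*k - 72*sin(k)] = 24*k*cos(k) + 8*k + 24*sin(k) - 72*cos(k) - 12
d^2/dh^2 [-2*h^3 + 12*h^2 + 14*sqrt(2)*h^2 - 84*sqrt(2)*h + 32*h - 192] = -12*h + 24 + 28*sqrt(2)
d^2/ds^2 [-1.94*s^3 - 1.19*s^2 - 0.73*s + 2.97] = -11.64*s - 2.38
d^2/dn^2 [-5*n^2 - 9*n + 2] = -10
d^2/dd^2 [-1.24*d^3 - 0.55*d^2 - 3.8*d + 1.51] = -7.44*d - 1.1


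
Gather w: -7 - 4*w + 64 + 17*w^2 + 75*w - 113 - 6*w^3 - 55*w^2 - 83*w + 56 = -6*w^3 - 38*w^2 - 12*w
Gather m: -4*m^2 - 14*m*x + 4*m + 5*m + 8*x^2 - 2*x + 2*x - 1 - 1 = -4*m^2 + m*(9 - 14*x) + 8*x^2 - 2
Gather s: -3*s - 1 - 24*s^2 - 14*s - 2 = -24*s^2 - 17*s - 3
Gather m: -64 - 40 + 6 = -98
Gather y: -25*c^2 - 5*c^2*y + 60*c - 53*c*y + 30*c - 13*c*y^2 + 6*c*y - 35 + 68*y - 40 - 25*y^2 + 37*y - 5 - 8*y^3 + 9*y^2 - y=-25*c^2 + 90*c - 8*y^3 + y^2*(-13*c - 16) + y*(-5*c^2 - 47*c + 104) - 80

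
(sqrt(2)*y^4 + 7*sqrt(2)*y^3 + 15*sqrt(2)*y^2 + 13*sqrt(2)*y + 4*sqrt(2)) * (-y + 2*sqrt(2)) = -sqrt(2)*y^5 - 7*sqrt(2)*y^4 + 4*y^4 - 15*sqrt(2)*y^3 + 28*y^3 - 13*sqrt(2)*y^2 + 60*y^2 - 4*sqrt(2)*y + 52*y + 16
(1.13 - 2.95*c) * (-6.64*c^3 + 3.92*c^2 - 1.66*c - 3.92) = 19.588*c^4 - 19.0672*c^3 + 9.3266*c^2 + 9.6882*c - 4.4296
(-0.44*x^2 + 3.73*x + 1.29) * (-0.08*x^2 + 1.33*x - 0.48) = 0.0352*x^4 - 0.8836*x^3 + 5.0689*x^2 - 0.0746999999999998*x - 0.6192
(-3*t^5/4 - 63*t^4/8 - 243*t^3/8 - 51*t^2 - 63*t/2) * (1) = -3*t^5/4 - 63*t^4/8 - 243*t^3/8 - 51*t^2 - 63*t/2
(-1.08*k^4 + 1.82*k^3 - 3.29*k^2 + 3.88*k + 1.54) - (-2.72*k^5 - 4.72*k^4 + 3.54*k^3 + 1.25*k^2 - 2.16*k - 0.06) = 2.72*k^5 + 3.64*k^4 - 1.72*k^3 - 4.54*k^2 + 6.04*k + 1.6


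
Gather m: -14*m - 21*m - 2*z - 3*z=-35*m - 5*z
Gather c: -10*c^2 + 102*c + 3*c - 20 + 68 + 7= -10*c^2 + 105*c + 55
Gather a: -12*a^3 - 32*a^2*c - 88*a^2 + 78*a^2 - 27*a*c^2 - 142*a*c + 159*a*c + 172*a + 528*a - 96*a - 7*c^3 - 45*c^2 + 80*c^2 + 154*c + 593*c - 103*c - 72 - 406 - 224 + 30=-12*a^3 + a^2*(-32*c - 10) + a*(-27*c^2 + 17*c + 604) - 7*c^3 + 35*c^2 + 644*c - 672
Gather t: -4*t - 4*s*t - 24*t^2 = -24*t^2 + t*(-4*s - 4)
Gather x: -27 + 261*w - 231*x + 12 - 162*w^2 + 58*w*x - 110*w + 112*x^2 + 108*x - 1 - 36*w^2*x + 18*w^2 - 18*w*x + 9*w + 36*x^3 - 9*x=-144*w^2 + 160*w + 36*x^3 + 112*x^2 + x*(-36*w^2 + 40*w - 132) - 16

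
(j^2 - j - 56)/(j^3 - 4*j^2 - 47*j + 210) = (j - 8)/(j^2 - 11*j + 30)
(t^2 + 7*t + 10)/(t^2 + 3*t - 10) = (t + 2)/(t - 2)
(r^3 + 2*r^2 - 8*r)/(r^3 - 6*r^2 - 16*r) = (-r^2 - 2*r + 8)/(-r^2 + 6*r + 16)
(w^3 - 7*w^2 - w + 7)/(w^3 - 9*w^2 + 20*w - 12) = (w^2 - 6*w - 7)/(w^2 - 8*w + 12)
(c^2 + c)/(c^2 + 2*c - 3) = c*(c + 1)/(c^2 + 2*c - 3)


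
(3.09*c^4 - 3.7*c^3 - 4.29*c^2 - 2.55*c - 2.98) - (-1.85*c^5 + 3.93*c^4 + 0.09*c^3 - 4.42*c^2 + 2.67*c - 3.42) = 1.85*c^5 - 0.84*c^4 - 3.79*c^3 + 0.13*c^2 - 5.22*c + 0.44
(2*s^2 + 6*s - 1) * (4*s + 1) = 8*s^3 + 26*s^2 + 2*s - 1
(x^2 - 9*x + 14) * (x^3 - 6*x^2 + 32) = x^5 - 15*x^4 + 68*x^3 - 52*x^2 - 288*x + 448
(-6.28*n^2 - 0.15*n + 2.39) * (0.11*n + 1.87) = -0.6908*n^3 - 11.7601*n^2 - 0.0176*n + 4.4693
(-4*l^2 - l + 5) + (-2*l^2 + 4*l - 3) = -6*l^2 + 3*l + 2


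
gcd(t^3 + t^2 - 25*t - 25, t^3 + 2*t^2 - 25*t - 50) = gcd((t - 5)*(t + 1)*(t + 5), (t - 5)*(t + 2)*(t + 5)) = t^2 - 25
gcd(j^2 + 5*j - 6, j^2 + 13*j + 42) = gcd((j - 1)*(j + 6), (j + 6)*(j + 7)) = j + 6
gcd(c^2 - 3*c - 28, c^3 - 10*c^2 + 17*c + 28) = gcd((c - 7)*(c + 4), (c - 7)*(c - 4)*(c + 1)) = c - 7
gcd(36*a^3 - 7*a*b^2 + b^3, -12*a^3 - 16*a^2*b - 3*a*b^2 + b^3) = 12*a^2 + 4*a*b - b^2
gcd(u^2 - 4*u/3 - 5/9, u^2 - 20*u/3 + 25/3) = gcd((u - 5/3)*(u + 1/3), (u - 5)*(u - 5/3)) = u - 5/3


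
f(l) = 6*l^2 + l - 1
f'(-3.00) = -35.00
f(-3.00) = 50.00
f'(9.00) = 109.00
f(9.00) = 494.00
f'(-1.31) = -14.72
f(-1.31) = 7.99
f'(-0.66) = -6.92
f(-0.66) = 0.95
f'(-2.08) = -23.96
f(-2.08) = 22.88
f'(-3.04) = -35.48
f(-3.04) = 51.41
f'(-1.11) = -12.32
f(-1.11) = 5.28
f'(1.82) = 22.84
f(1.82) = 20.69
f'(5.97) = 72.64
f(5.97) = 218.82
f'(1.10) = 14.20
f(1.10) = 7.36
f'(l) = 12*l + 1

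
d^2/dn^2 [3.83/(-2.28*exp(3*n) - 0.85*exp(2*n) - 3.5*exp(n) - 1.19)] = (-3.83*(6.84*exp(2*n) + 1.7*exp(n) + 3.5)*(13.68*exp(2*n) + 3.4*exp(n) + 7.0)*exp(n) + (78.5916*exp(2*n) + 13.022*exp(n) + 13.405)*(2.28*exp(3*n) + 0.85*exp(2*n) + 3.5*exp(n) + 1.19))*exp(n)/(2.28*exp(3*n) + 0.85*exp(2*n) + 3.5*exp(n) + 1.19)^3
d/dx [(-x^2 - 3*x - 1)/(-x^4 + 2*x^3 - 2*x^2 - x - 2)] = (-2*x^5 - 7*x^4 + 8*x^3 + x^2 + 5)/(x^8 - 4*x^7 + 8*x^6 - 6*x^5 + 4*x^4 - 4*x^3 + 9*x^2 + 4*x + 4)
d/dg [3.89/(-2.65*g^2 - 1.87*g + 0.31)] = (20.617*g + 7.2743)/(2.65*g^2 + 1.87*g - 0.31)^2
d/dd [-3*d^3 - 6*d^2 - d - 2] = -9*d^2 - 12*d - 1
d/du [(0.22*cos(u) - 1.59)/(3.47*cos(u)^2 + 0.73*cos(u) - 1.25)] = (0.7634*cos(u)^2 - 11.0346*cos(u) - 0.8857)*sin(u)/(12.0409*cos(u)^4 + 5.0662*cos(u)^3 - 8.1421*cos(u)^2 - 1.825*cos(u) + 1.5625)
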